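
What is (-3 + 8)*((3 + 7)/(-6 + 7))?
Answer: 50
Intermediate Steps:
(-3 + 8)*((3 + 7)/(-6 + 7)) = 5*(10/1) = 5*(10*1) = 5*10 = 50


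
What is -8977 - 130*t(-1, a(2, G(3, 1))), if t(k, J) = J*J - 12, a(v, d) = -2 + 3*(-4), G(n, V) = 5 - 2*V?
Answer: -32897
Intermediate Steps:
a(v, d) = -14 (a(v, d) = -2 - 12 = -14)
t(k, J) = -12 + J² (t(k, J) = J² - 12 = -12 + J²)
-8977 - 130*t(-1, a(2, G(3, 1))) = -8977 - 130*(-12 + (-14)²) = -8977 - 130*(-12 + 196) = -8977 - 130*184 = -8977 - 1*23920 = -8977 - 23920 = -32897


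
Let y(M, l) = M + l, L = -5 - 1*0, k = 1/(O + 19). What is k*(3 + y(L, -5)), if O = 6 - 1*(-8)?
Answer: -7/33 ≈ -0.21212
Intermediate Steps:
O = 14 (O = 6 + 8 = 14)
k = 1/33 (k = 1/(14 + 19) = 1/33 ≈ 0.030303)
L = -5 (L = -5 + 0 = -5)
k*(3 + y(L, -5)) = (3 + (-5 - 5))/33 = (3 - 10)/33 = (1/33)*(-7) = -7/33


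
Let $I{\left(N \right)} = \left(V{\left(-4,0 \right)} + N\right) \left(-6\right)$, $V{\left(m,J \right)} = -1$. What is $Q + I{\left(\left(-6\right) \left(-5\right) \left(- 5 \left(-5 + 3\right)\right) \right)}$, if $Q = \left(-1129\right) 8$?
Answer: $-10826$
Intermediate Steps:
$Q = -9032$
$I{\left(N \right)} = 6 - 6 N$ ($I{\left(N \right)} = \left(-1 + N\right) \left(-6\right) = 6 - 6 N$)
$Q + I{\left(\left(-6\right) \left(-5\right) \left(- 5 \left(-5 + 3\right)\right) \right)} = -9032 + \left(6 - 6 \left(-6\right) \left(-5\right) \left(- 5 \left(-5 + 3\right)\right)\right) = -9032 + \left(6 - 6 \cdot 30 \left(\left(-5\right) \left(-2\right)\right)\right) = -9032 + \left(6 - 6 \cdot 30 \cdot 10\right) = -9032 + \left(6 - 1800\right) = -9032 - 1794 = -10826$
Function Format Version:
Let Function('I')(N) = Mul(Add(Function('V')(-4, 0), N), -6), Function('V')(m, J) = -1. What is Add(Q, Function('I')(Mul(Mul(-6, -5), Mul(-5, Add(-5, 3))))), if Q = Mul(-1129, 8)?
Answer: -10826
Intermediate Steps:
Q = -9032
Function('I')(N) = Add(6, Mul(-6, N)) (Function('I')(N) = Mul(Add(-1, N), -6) = Add(6, Mul(-6, N)))
Add(Q, Function('I')(Mul(Mul(-6, -5), Mul(-5, Add(-5, 3))))) = Add(-9032, Add(6, Mul(-6, Mul(Mul(-6, -5), Mul(-5, Add(-5, 3)))))) = Add(-9032, Add(6, Mul(-6, Mul(30, Mul(-5, -2))))) = Add(-9032, Add(6, Mul(-6, Mul(30, 10)))) = Add(-9032, Add(6, Mul(-6, 300))) = Add(-9032, Add(6, -1800)) = Add(-9032, -1794) = -10826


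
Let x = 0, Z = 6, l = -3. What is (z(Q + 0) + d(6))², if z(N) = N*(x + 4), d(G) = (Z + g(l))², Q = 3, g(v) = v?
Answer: 441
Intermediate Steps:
d(G) = 9 (d(G) = (6 - 3)² = 3² = 9)
z(N) = 4*N (z(N) = N*(0 + 4) = N*4 = 4*N)
(z(Q + 0) + d(6))² = (4*(3 + 0) + 9)² = (4*3 + 9)² = (12 + 9)² = 21² = 441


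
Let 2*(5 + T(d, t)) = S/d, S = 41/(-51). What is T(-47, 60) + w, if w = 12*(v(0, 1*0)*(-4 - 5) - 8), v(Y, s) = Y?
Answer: -484153/4794 ≈ -100.99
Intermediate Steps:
S = -41/51 (S = 41*(-1/51) = -41/51 ≈ -0.80392)
T(d, t) = -5 - 41/(102*d) (T(d, t) = -5 + (-41/(51*d))/2 = -5 - 41/(102*d))
w = -96 (w = 12*(0*(-4 - 5) - 8) = 12*(0*(-9) - 8) = 12*(0 - 8) = 12*(-8) = -96)
T(-47, 60) + w = (-5 - 41/102/(-47)) - 96 = (-5 - 41/102*(-1/47)) - 96 = (-5 + 41/4794) - 96 = -23929/4794 - 96 = -484153/4794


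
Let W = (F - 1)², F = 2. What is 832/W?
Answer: 832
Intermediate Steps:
W = 1 (W = (2 - 1)² = 1² = 1)
832/W = 832/1 = 832*1 = 832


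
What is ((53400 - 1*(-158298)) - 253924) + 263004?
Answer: 220778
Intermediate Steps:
((53400 - 1*(-158298)) - 253924) + 263004 = ((53400 + 158298) - 253924) + 263004 = (211698 - 253924) + 263004 = -42226 + 263004 = 220778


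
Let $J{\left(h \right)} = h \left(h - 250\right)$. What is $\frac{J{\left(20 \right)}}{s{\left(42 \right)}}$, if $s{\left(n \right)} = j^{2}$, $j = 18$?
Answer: $- \frac{1150}{81} \approx -14.198$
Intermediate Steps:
$s{\left(n \right)} = 324$ ($s{\left(n \right)} = 18^{2} = 324$)
$J{\left(h \right)} = h \left(-250 + h\right)$
$\frac{J{\left(20 \right)}}{s{\left(42 \right)}} = \frac{20 \left(-250 + 20\right)}{324} = 20 \left(-230\right) \frac{1}{324} = \left(-4600\right) \frac{1}{324} = - \frac{1150}{81}$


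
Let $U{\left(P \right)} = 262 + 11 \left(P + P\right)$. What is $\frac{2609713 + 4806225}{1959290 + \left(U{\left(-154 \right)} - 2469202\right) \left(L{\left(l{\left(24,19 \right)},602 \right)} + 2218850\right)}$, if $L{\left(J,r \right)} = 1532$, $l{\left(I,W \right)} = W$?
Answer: $- \frac{3707969}{2744755315003} \approx -1.3509 \cdot 10^{-6}$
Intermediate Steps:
$U{\left(P \right)} = 262 + 22 P$ ($U{\left(P \right)} = 262 + 11 \cdot 2 P = 262 + 22 P$)
$\frac{2609713 + 4806225}{1959290 + \left(U{\left(-154 \right)} - 2469202\right) \left(L{\left(l{\left(24,19 \right)},602 \right)} + 2218850\right)} = \frac{2609713 + 4806225}{1959290 + \left(\left(262 + 22 \left(-154\right)\right) - 2469202\right) \left(1532 + 2218850\right)} = \frac{7415938}{1959290 + \left(\left(262 - 3388\right) - 2469202\right) 2220382} = \frac{7415938}{1959290 + \left(-3126 - 2469202\right) 2220382} = \frac{7415938}{1959290 - 5489512589296} = \frac{7415938}{-5489510630006} = 7415938 \left(- \frac{1}{5489510630006}\right) = - \frac{3707969}{2744755315003}$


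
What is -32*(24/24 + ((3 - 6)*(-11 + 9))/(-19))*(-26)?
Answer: 10816/19 ≈ 569.26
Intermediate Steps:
-32*(24/24 + ((3 - 6)*(-11 + 9))/(-19))*(-26) = -32*(24*(1/24) - 3*(-2)*(-1/19))*(-26) = -32*(1 + 6*(-1/19))*(-26) = -32*(1 - 6/19)*(-26) = -32*13/19*(-26) = -416/19*(-26) = 10816/19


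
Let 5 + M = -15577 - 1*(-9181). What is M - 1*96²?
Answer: -15617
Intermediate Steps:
M = -6401 (M = -5 + (-15577 - 1*(-9181)) = -5 + (-15577 + 9181) = -5 - 6396 = -6401)
M - 1*96² = -6401 - 1*96² = -6401 - 1*9216 = -6401 - 9216 = -15617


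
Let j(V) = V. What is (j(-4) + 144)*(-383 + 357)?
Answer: -3640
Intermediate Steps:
(j(-4) + 144)*(-383 + 357) = (-4 + 144)*(-383 + 357) = 140*(-26) = -3640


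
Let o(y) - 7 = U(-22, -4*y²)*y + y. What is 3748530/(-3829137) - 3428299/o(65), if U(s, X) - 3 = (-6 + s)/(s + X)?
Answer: -37026542562956451/2884612710863 ≈ -12836.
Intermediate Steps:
U(s, X) = 3 + (-6 + s)/(X + s) (U(s, X) = 3 + (-6 + s)/(s + X) = 3 + (-6 + s)/(X + s))
o(y) = 7 + y + y*(-94 - 12*y²)/(-22 - 4*y²) (o(y) = 7 + (((-6 + 3*(-4*y²) + 4*(-22))/(-4*y² - 22))*y + y) = 7 + (((-6 - 12*y² - 88)/(-22 - 4*y²))*y + y) = 7 + (((-94 - 12*y²)/(-22 - 4*y²))*y + y) = 7 + (y*(-94 - 12*y²)/(-22 - 4*y²) + y) = 7 + (y + y*(-94 - 12*y²)/(-22 - 4*y²)) = 7 + y + y*(-94 - 12*y²)/(-22 - 4*y²))
3748530/(-3829137) - 3428299/o(65) = 3748530/(-3829137) - 3428299*(11 + 2*65²)/(77 + 8*65³ + 14*65² + 58*65) = 3748530*(-1/3829137) - 3428299*(11 + 2*4225)/(77 + 8*274625 + 14*4225 + 3770) = -1249510/1276379 - 3428299*(11 + 8450)/(77 + 2197000 + 59150 + 3770) = -1249510/1276379 - 3428299/(2259997/8461) = -1249510/1276379 - 3428299/((1/8461)*2259997) = -1249510/1276379 - 3428299/2259997/8461 = -1249510/1276379 - 3428299*8461/2259997 = -1249510/1276379 - 29006837839/2259997 = -37026542562956451/2884612710863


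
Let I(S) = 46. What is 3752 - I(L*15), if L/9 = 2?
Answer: 3706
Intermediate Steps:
L = 18 (L = 9*2 = 18)
3752 - I(L*15) = 3752 - 1*46 = 3752 - 46 = 3706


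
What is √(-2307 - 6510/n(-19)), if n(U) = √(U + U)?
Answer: √(-832827 + 61845*I*√38)/19 ≈ 10.729 + 49.215*I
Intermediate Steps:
n(U) = √2*√U (n(U) = √(2*U) = √2*√U)
√(-2307 - 6510/n(-19)) = √(-2307 - 6510*(-I*√38/38)) = √(-2307 - (-3255)*I*√38/19) = √(-2307 + 3255*I*√38/19)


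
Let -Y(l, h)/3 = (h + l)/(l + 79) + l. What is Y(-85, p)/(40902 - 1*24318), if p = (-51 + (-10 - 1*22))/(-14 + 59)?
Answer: 9521/746280 ≈ 0.012758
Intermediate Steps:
p = -83/45 (p = (-51 + (-10 - 22))/45 = (-51 - 32)*(1/45) = -83*1/45 = -83/45 ≈ -1.8444)
Y(l, h) = -3*l - 3*(h + l)/(79 + l) (Y(l, h) = -3*((h + l)/(l + 79) + l) = -3*((h + l)/(79 + l) + l) = -3*(l + (h + l)/(79 + l)) = -3*l - 3*(h + l)/(79 + l))
Y(-85, p)/(40902 - 1*24318) = (3*(-1*(-83/45) - 1*(-85)² - 80*(-85))/(79 - 85))/(40902 - 1*24318) = (3*(83/45 - 1*7225 + 6800)/(-6))/(40902 - 24318) = (3*(-⅙)*(83/45 - 7225 + 6800))/16584 = (3*(-⅙)*(-19042/45))*(1/16584) = (9521/45)*(1/16584) = 9521/746280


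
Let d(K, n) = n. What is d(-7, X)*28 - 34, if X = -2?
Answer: -90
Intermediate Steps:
d(-7, X)*28 - 34 = -2*28 - 34 = -56 - 34 = -90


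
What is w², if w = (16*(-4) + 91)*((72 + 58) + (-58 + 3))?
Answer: 4100625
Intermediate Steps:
w = 2025 (w = (-64 + 91)*(130 - 55) = 27*75 = 2025)
w² = 2025² = 4100625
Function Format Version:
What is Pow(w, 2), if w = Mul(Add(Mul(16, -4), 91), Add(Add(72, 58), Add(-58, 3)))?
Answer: 4100625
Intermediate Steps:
w = 2025 (w = Mul(Add(-64, 91), Add(130, -55)) = Mul(27, 75) = 2025)
Pow(w, 2) = Pow(2025, 2) = 4100625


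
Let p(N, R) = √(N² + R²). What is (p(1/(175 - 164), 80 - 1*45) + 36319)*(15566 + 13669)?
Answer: 1061785965 + 29235*√148226/11 ≈ 1.0628e+9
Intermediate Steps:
(p(1/(175 - 164), 80 - 1*45) + 36319)*(15566 + 13669) = (√((1/(175 - 164))² + (80 - 1*45)²) + 36319)*(15566 + 13669) = (√((1/11)² + (80 - 45)²) + 36319)*29235 = (√((1/11)² + 35²) + 36319)*29235 = (√(1/121 + 1225) + 36319)*29235 = (√(148226/121) + 36319)*29235 = (√148226/11 + 36319)*29235 = (36319 + √148226/11)*29235 = 1061785965 + 29235*√148226/11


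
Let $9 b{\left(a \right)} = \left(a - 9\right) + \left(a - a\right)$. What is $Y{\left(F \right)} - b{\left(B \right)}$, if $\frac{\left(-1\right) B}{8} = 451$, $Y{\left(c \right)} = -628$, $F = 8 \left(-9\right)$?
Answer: $- \frac{2035}{9} \approx -226.11$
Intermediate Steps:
$F = -72$
$B = -3608$ ($B = \left(-8\right) 451 = -3608$)
$b{\left(a \right)} = -1 + \frac{a}{9}$ ($b{\left(a \right)} = \frac{\left(a - 9\right) + \left(a - a\right)}{9} = \frac{\left(-9 + a\right) + 0}{9} = \frac{-9 + a}{9} = -1 + \frac{a}{9}$)
$Y{\left(F \right)} - b{\left(B \right)} = -628 - \left(-1 + \frac{1}{9} \left(-3608\right)\right) = -628 - \left(-1 - \frac{3608}{9}\right) = -628 - - \frac{3617}{9} = -628 + \frac{3617}{9} = - \frac{2035}{9}$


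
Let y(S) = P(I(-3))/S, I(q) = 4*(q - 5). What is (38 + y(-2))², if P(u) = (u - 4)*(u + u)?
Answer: 1240996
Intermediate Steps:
I(q) = -20 + 4*q (I(q) = 4*(-5 + q) = -20 + 4*q)
P(u) = 2*u*(-4 + u) (P(u) = (-4 + u)*(2*u) = 2*u*(-4 + u))
y(S) = 2304/S (y(S) = (2*(-20 + 4*(-3))*(-4 + (-20 + 4*(-3))))/S = (2*(-20 - 12)*(-4 + (-20 - 12)))/S = (2*(-32)*(-4 - 32))/S = (2*(-32)*(-36))/S = 2304/S)
(38 + y(-2))² = (38 + 2304/(-2))² = (38 + 2304*(-½))² = (38 - 1152)² = (-1114)² = 1240996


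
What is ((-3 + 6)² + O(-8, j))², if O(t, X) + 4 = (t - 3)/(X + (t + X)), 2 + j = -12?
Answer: 36481/1296 ≈ 28.149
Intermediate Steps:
j = -14 (j = -2 - 12 = -14)
O(t, X) = -4 + (-3 + t)/(t + 2*X) (O(t, X) = -4 + (t - 3)/(X + (t + X)) = -4 + (-3 + t)/(X + (X + t)) = -4 + (-3 + t)/(t + 2*X))
((-3 + 6)² + O(-8, j))² = ((-3 + 6)² + (-3 - 8*(-14) - 3*(-8))/(-8 + 2*(-14)))² = (3² + (-3 + 112 + 24)/(-8 - 28))² = (9 + 133/(-36))² = (9 - 1/36*133)² = (9 - 133/36)² = (191/36)² = 36481/1296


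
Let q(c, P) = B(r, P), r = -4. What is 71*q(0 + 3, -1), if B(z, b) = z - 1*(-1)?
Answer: -213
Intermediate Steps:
B(z, b) = 1 + z (B(z, b) = z + 1 = 1 + z)
q(c, P) = -3 (q(c, P) = 1 - 4 = -3)
71*q(0 + 3, -1) = 71*(-3) = -213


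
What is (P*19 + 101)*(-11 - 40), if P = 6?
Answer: -10965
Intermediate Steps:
(P*19 + 101)*(-11 - 40) = (6*19 + 101)*(-11 - 40) = (114 + 101)*(-51) = 215*(-51) = -10965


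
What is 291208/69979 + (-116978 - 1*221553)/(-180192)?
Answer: 76163412785/12609655968 ≈ 6.0401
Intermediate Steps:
291208/69979 + (-116978 - 1*221553)/(-180192) = 291208*(1/69979) + (-116978 - 221553)*(-1/180192) = 291208/69979 - 338531*(-1/180192) = 291208/69979 + 338531/180192 = 76163412785/12609655968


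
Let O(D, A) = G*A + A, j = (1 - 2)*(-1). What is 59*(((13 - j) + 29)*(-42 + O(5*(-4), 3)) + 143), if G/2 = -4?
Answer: -143960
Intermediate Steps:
G = -8 (G = 2*(-4) = -8)
j = 1 (j = -1*(-1) = 1)
O(D, A) = -7*A (O(D, A) = -8*A + A = -7*A)
59*(((13 - j) + 29)*(-42 + O(5*(-4), 3)) + 143) = 59*(((13 - 1*1) + 29)*(-42 - 7*3) + 143) = 59*(((13 - 1) + 29)*(-42 - 21) + 143) = 59*((12 + 29)*(-63) + 143) = 59*(41*(-63) + 143) = 59*(-2583 + 143) = 59*(-2440) = -143960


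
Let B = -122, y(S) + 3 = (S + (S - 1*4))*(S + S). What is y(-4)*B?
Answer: -11346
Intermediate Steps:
y(S) = -3 + 2*S*(-4 + 2*S) (y(S) = -3 + (S + (S - 1*4))*(S + S) = -3 + (S + (S - 4))*(2*S) = -3 + (S + (-4 + S))*(2*S) = -3 + (-4 + 2*S)*(2*S) = -3 + 2*S*(-4 + 2*S))
y(-4)*B = (-3 - 8*(-4) + 4*(-4)**2)*(-122) = (-3 + 32 + 4*16)*(-122) = (-3 + 32 + 64)*(-122) = 93*(-122) = -11346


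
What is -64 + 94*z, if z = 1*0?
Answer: -64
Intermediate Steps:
z = 0
-64 + 94*z = -64 + 94*0 = -64 + 0 = -64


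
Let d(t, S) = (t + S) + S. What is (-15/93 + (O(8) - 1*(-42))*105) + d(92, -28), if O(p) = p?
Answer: 163861/31 ≈ 5285.8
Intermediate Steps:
d(t, S) = t + 2*S (d(t, S) = (S + t) + S = t + 2*S)
(-15/93 + (O(8) - 1*(-42))*105) + d(92, -28) = (-15/93 + (8 - 1*(-42))*105) + (92 + 2*(-28)) = (-15*1/93 + (8 + 42)*105) + (92 - 56) = (-5/31 + 50*105) + 36 = (-5/31 + 5250) + 36 = 162745/31 + 36 = 163861/31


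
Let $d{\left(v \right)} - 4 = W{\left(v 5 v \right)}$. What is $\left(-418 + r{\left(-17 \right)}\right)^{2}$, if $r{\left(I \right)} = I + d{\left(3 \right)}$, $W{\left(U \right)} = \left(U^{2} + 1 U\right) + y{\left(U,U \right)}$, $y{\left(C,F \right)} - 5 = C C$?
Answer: $13461561$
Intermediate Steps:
$y{\left(C,F \right)} = 5 + C^{2}$ ($y{\left(C,F \right)} = 5 + C C = 5 + C^{2}$)
$W{\left(U \right)} = 5 + U + 2 U^{2}$ ($W{\left(U \right)} = \left(U^{2} + 1 U\right) + \left(5 + U^{2}\right) = \left(U^{2} + U\right) + \left(5 + U^{2}\right) = \left(U + U^{2}\right) + \left(5 + U^{2}\right) = 5 + U + 2 U^{2}$)
$d{\left(v \right)} = 9 + 5 v^{2} + 50 v^{4}$ ($d{\left(v \right)} = 4 + \left(5 + v 5 v + 2 \left(v 5 v\right)^{2}\right) = 4 + \left(5 + 5 v v + 2 \left(5 v v\right)^{2}\right) = 4 + \left(5 + 5 v^{2} + 2 \left(5 v^{2}\right)^{2}\right) = 4 + \left(5 + 5 v^{2} + 2 \cdot 25 v^{4}\right) = 4 + \left(5 + 5 v^{2} + 50 v^{4}\right) = 9 + 5 v^{2} + 50 v^{4}$)
$r{\left(I \right)} = 4104 + I$ ($r{\left(I \right)} = I + \left(9 + 5 \cdot 3^{2} + 50 \cdot 3^{4}\right) = I + \left(9 + 5 \cdot 9 + 50 \cdot 81\right) = I + \left(9 + 45 + 4050\right) = I + 4104 = 4104 + I$)
$\left(-418 + r{\left(-17 \right)}\right)^{2} = \left(-418 + \left(4104 - 17\right)\right)^{2} = \left(-418 + 4087\right)^{2} = 3669^{2} = 13461561$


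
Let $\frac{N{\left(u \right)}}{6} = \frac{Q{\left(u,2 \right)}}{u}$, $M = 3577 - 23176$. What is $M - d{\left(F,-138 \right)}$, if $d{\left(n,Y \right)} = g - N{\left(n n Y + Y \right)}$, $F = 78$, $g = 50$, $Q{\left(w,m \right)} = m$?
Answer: $- \frac{2749975797}{139955} \approx -19649.0$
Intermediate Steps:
$M = -19599$
$N{\left(u \right)} = \frac{12}{u}$ ($N{\left(u \right)} = 6 \frac{2}{u} = \frac{12}{u}$)
$d{\left(n,Y \right)} = 50 - \frac{12}{Y + Y n^{2}}$ ($d{\left(n,Y \right)} = 50 - \frac{12}{n n Y + Y} = 50 - \frac{12}{n^{2} Y + Y} = 50 - \frac{12}{Y n^{2} + Y} = 50 - \frac{12}{Y + Y n^{2}}$)
$M - d{\left(F,-138 \right)} = -19599 - \left(50 - \frac{12}{\left(-138\right) \left(1 + 78^{2}\right)}\right) = -19599 - \left(50 - - \frac{2}{23 \left(1 + 6084\right)}\right) = -19599 - \left(50 - - \frac{2}{23 \cdot 6085}\right) = -19599 - \left(50 - \left(- \frac{2}{23}\right) \frac{1}{6085}\right) = -19599 - \left(50 + \frac{2}{139955}\right) = -19599 - \frac{6997752}{139955} = - \frac{2749975797}{139955}$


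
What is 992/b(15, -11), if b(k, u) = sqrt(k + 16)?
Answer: 32*sqrt(31) ≈ 178.17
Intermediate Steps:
b(k, u) = sqrt(16 + k)
992/b(15, -11) = 992/(sqrt(16 + 15)) = 992/(sqrt(31)) = 992*(sqrt(31)/31) = 32*sqrt(31)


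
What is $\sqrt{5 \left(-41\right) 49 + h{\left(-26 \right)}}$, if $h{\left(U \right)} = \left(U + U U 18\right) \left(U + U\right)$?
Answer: $i \sqrt{641429} \approx 800.89 i$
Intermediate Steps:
$h{\left(U \right)} = 2 U \left(U + 18 U^{2}\right)$ ($h{\left(U \right)} = \left(U + U^{2} \cdot 18\right) 2 U = \left(U + 18 U^{2}\right) 2 U = 2 U \left(U + 18 U^{2}\right)$)
$\sqrt{5 \left(-41\right) 49 + h{\left(-26 \right)}} = \sqrt{5 \left(-41\right) 49 + \left(-26\right)^{2} \left(2 + 36 \left(-26\right)\right)} = \sqrt{\left(-205\right) 49 + 676 \left(2 - 936\right)} = \sqrt{-10045 + 676 \left(-934\right)} = \sqrt{-10045 - 631384} = \sqrt{-641429} = i \sqrt{641429}$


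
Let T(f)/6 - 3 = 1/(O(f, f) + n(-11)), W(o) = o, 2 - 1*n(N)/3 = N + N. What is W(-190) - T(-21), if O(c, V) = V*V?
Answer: -35570/171 ≈ -208.01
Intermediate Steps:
O(c, V) = V²
n(N) = 6 - 6*N (n(N) = 6 - 3*(N + N) = 6 - 6*N)
T(f) = 18 + 6/(72 + f²) (T(f) = 18 + 6/(f² + (6 - 6*(-11))) = 18 + 6/(f² + (6 + 66)) = 18 + 6/(f² + 72) = 18 + 6/(72 + f²))
W(-190) - T(-21) = -190 - 6*(217 + 3*(-21)²)/(72 + (-21)²) = -190 - 6*(217 + 3*441)/(72 + 441) = -190 - 6*(217 + 1323)/513 = -190 - 6*1540/513 = -190 - 1*3080/171 = -190 - 3080/171 = -35570/171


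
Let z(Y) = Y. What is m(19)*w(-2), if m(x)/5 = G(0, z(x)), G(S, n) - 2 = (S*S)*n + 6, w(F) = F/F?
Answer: 40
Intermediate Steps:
w(F) = 1
G(S, n) = 8 + n*S² (G(S, n) = 2 + ((S*S)*n + 6) = 2 + (S²*n + 6) = 2 + (n*S² + 6) = 2 + (6 + n*S²) = 8 + n*S²)
m(x) = 40 (m(x) = 5*(8 + x*0²) = 5*(8 + x*0) = 5*(8 + 0) = 5*8 = 40)
m(19)*w(-2) = 40*1 = 40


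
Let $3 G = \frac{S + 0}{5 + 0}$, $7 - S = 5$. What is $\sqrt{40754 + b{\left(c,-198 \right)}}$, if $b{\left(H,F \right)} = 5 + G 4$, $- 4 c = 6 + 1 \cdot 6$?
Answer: $\frac{\sqrt{9170895}}{15} \approx 201.89$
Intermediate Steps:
$S = 2$ ($S = 7 - 5 = 2$)
$c = -3$ ($c = - \frac{6 + 1 \cdot 6}{4} = - \frac{6 + 6}{4} = \left(- \frac{1}{4}\right) 12 = -3$)
$G = \frac{2}{15}$ ($G = \frac{\left(2 + 0\right) \frac{1}{5 + 0}}{3} = \frac{2 \cdot \frac{1}{5}}{3} = \frac{1}{3} \cdot \frac{2}{5} = \frac{2}{15} \approx 0.13333$)
$b{\left(H,F \right)} = \frac{83}{15}$ ($b{\left(H,F \right)} = 5 + \frac{2}{15} \cdot 4 = 5 + \frac{8}{15} = \frac{83}{15}$)
$\sqrt{40754 + b{\left(c,-198 \right)}} = \sqrt{40754 + \frac{83}{15}} = \sqrt{\frac{611393}{15}} = \frac{\sqrt{9170895}}{15}$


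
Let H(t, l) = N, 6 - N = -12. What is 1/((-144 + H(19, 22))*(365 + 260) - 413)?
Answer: -1/79163 ≈ -1.2632e-5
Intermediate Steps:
N = 18 (N = 6 - 1*(-12) = 6 + 12 = 18)
H(t, l) = 18
1/((-144 + H(19, 22))*(365 + 260) - 413) = 1/((-144 + 18)*(365 + 260) - 413) = 1/(-126*625 - 413) = 1/(-78750 - 413) = 1/(-79163) = -1/79163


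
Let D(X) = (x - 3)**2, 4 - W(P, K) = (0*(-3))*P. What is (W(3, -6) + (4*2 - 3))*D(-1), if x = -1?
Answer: 144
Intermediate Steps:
W(P, K) = 4 (W(P, K) = 4 - 0*(-3)*P = 4 - 0*P = 4 - 1*0 = 4 + 0 = 4)
D(X) = 16 (D(X) = (-1 - 3)**2 = (-4)**2 = 16)
(W(3, -6) + (4*2 - 3))*D(-1) = (4 + (4*2 - 3))*16 = (4 + (8 - 3))*16 = (4 + 5)*16 = 9*16 = 144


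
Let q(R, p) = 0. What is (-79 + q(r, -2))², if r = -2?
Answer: 6241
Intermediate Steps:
(-79 + q(r, -2))² = (-79 + 0)² = (-79)² = 6241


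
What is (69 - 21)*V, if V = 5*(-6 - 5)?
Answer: -2640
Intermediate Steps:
V = -55 (V = 5*(-11) = -55)
(69 - 21)*V = (69 - 21)*(-55) = 48*(-55) = -2640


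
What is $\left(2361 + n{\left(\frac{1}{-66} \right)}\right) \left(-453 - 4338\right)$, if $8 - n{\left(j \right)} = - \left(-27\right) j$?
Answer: $- \frac{249740457}{22} \approx -1.1352 \cdot 10^{7}$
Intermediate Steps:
$n{\left(j \right)} = 8 - 27 j$ ($n{\left(j \right)} = 8 - - \left(-27\right) j = 8 - 27 j$)
$\left(2361 + n{\left(\frac{1}{-66} \right)}\right) \left(-453 - 4338\right) = \left(2361 + \left(8 - \frac{27}{-66}\right)\right) \left(-453 - 4338\right) = \left(2361 + \left(8 - - \frac{9}{22}\right)\right) \left(-4791\right) = \left(2361 + \left(8 + \frac{9}{22}\right)\right) \left(-4791\right) = \left(2361 + \frac{185}{22}\right) \left(-4791\right) = \frac{52127}{22} \left(-4791\right) = - \frac{249740457}{22}$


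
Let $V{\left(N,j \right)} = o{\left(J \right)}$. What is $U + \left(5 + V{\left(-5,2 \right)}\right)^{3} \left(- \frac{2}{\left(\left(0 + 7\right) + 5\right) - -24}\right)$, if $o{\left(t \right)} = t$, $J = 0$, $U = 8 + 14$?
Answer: $\frac{271}{18} \approx 15.056$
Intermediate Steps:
$U = 22$
$V{\left(N,j \right)} = 0$
$U + \left(5 + V{\left(-5,2 \right)}\right)^{3} \left(- \frac{2}{\left(\left(0 + 7\right) + 5\right) - -24}\right) = 22 + \left(5 + 0\right)^{3} \left(- \frac{2}{\left(\left(0 + 7\right) + 5\right) - -24}\right) = 22 + 5^{3} \left(- \frac{2}{\left(7 + 5\right) + 24}\right) = 22 + 125 \left(- \frac{2}{12 + 24}\right) = 22 + 125 \left(- \frac{2}{36}\right) = 22 + 125 \left(\left(-2\right) \frac{1}{36}\right) = 22 + 125 \left(- \frac{1}{18}\right) = 22 - \frac{125}{18} = \frac{271}{18}$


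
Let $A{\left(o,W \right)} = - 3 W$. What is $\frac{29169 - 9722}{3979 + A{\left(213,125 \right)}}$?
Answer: $\frac{19447}{3604} \approx 5.396$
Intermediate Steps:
$\frac{29169 - 9722}{3979 + A{\left(213,125 \right)}} = \frac{29169 - 9722}{3979 - 375} = \frac{19447}{3979 - 375} = \frac{19447}{3604}$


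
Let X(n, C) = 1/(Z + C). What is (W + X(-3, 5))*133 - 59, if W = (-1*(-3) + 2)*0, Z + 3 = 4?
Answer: -221/6 ≈ -36.833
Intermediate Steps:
Z = 1 (Z = -3 + 4 = 1)
W = 0 (W = (3 + 2)*0 = 5*0 = 0)
X(n, C) = 1/(1 + C)
(W + X(-3, 5))*133 - 59 = (0 + 1/(1 + 5))*133 - 59 = (0 + 1/6)*133 - 59 = (1/6)*133 - 59 = 133/6 - 59 = -221/6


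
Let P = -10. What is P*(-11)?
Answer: 110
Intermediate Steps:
P*(-11) = -10*(-11) = 110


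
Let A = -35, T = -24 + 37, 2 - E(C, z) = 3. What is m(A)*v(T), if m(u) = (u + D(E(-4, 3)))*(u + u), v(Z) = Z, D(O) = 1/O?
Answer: 32760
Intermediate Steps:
E(C, z) = -1 (E(C, z) = 2 - 1*3 = 2 - 3 = -1)
T = 13
m(u) = 2*u*(-1 + u) (m(u) = (u + 1/(-1))*(u + u) = (u - 1)*(2*u) = (-1 + u)*(2*u) = 2*u*(-1 + u))
m(A)*v(T) = (2*(-35)*(-1 - 35))*13 = (2*(-35)*(-36))*13 = 2520*13 = 32760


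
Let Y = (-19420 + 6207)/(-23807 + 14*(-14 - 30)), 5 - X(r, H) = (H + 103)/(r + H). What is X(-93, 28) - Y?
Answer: 10278043/1587495 ≈ 6.4744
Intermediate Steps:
X(r, H) = 5 - (103 + H)/(H + r) (X(r, H) = 5 - (H + 103)/(r + H) = 5 - (103 + H)/(H + r))
Y = 13213/24423 (Y = -13213/(-23807 + 14*(-44)) = -13213/(-23807 - 616) = -13213/(-24423) = -13213*(-1/24423) = 13213/24423 ≈ 0.54101)
X(-93, 28) - Y = (-103 + 4*28 + 5*(-93))/(28 - 93) - 1*13213/24423 = (-103 + 112 - 465)/(-65) - 13213/24423 = -1/65*(-456) - 13213/24423 = 456/65 - 13213/24423 = 10278043/1587495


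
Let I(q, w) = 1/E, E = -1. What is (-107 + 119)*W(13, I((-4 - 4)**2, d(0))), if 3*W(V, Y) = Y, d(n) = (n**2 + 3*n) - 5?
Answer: -4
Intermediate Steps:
d(n) = -5 + n**2 + 3*n
I(q, w) = -1 (I(q, w) = 1/(-1) = -1)
W(V, Y) = Y/3
(-107 + 119)*W(13, I((-4 - 4)**2, d(0))) = (-107 + 119)*((1/3)*(-1)) = 12*(-1/3) = -4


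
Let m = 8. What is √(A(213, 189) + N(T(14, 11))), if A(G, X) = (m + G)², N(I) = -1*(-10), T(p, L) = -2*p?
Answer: √48851 ≈ 221.02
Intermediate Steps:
N(I) = 10
A(G, X) = (8 + G)²
√(A(213, 189) + N(T(14, 11))) = √((8 + 213)² + 10) = √(221² + 10) = √(48841 + 10) = √48851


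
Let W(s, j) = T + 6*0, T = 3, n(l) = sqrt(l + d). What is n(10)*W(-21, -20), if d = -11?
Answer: 3*I ≈ 3.0*I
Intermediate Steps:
n(l) = sqrt(-11 + l) (n(l) = sqrt(l - 11) = sqrt(-11 + l))
W(s, j) = 3 (W(s, j) = 3 + 6*0 = 3 + 0 = 3)
n(10)*W(-21, -20) = sqrt(-11 + 10)*3 = sqrt(-1)*3 = I*3 = 3*I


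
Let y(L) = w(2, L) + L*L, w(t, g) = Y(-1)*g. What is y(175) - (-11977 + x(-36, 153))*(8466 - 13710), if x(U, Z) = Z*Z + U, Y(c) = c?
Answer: 59791074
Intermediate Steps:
x(U, Z) = U + Z² (x(U, Z) = Z² + U = U + Z²)
w(t, g) = -g
y(L) = L² - L (y(L) = -L + L*L = -L + L² = L² - L)
y(175) - (-11977 + x(-36, 153))*(8466 - 13710) = 175*(-1 + 175) - (-11977 + (-36 + 153²))*(8466 - 13710) = 175*174 - (-11977 + (-36 + 23409))*(-5244) = 30450 - (-11977 + 23373)*(-5244) = 30450 - 11396*(-5244) = 30450 - 1*(-59760624) = 30450 + 59760624 = 59791074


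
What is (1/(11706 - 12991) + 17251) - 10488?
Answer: 8690454/1285 ≈ 6763.0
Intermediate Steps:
(1/(11706 - 12991) + 17251) - 10488 = (1/(-1285) + 17251) - 10488 = (-1/1285 + 17251) - 10488 = 22167534/1285 - 10488 = 8690454/1285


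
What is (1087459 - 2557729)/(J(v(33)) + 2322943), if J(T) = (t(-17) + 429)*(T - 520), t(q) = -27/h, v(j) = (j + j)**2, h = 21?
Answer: -294054/792731 ≈ -0.37094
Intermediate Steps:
v(j) = 4*j**2 (v(j) = (2*j)**2 = 4*j**2)
t(q) = -9/7 (t(q) = -27/21 = -27*1/21 = -9/7)
J(T) = -1556880/7 + 2994*T/7 (J(T) = (-9/7 + 429)*(T - 520) = 2994*(-520 + T)/7 = -1556880/7 + 2994*T/7)
(1087459 - 2557729)/(J(v(33)) + 2322943) = (1087459 - 2557729)/((-1556880/7 + 2994*(4*33**2)/7) + 2322943) = -1470270/((-1556880/7 + 2994*(4*1089)/7) + 2322943) = -1470270/((-1556880/7 + (2994/7)*4356) + 2322943) = -1470270/((-1556880/7 + 13041864/7) + 2322943) = -1470270/(1640712 + 2322943) = -1470270/3963655 = -1470270*1/3963655 = -294054/792731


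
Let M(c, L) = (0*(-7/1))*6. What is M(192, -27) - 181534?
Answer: -181534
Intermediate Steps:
M(c, L) = 0 (M(c, L) = (0*(-7*1))*6 = (0*(-7))*6 = 0*6 = 0)
M(192, -27) - 181534 = 0 - 181534 = -181534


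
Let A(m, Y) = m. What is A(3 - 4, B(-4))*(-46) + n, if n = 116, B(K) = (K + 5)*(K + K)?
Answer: 162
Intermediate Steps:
B(K) = 2*K*(5 + K) (B(K) = (5 + K)*(2*K) = 2*K*(5 + K))
A(3 - 4, B(-4))*(-46) + n = (3 - 4)*(-46) + 116 = -1*(-46) + 116 = 46 + 116 = 162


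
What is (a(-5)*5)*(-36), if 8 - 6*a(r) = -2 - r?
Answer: -150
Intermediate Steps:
a(r) = 5/3 + r/6 (a(r) = 4/3 - (-2 - r)/6 = 4/3 + (1/3 + r/6) = 5/3 + r/6)
(a(-5)*5)*(-36) = ((5/3 + (1/6)*(-5))*5)*(-36) = ((5/3 - 5/6)*5)*(-36) = ((5/6)*5)*(-36) = (25/6)*(-36) = -150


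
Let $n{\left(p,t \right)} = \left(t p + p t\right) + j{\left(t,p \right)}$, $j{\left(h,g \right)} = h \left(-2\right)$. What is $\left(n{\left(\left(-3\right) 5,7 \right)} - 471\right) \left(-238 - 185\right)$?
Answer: $293985$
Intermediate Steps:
$j{\left(h,g \right)} = - 2 h$
$n{\left(p,t \right)} = - 2 t + 2 p t$ ($n{\left(p,t \right)} = \left(t p + p t\right) - 2 t = \left(p t + p t\right) - 2 t = 2 p t - 2 t = - 2 t + 2 p t$)
$\left(n{\left(\left(-3\right) 5,7 \right)} - 471\right) \left(-238 - 185\right) = \left(2 \cdot 7 \left(-1 - 15\right) - 471\right) \left(-238 - 185\right) = \left(2 \cdot 7 \left(-1 - 15\right) - 471\right) \left(-423\right) = \left(2 \cdot 7 \left(-16\right) - 471\right) \left(-423\right) = \left(-224 - 471\right) \left(-423\right) = \left(-695\right) \left(-423\right) = 293985$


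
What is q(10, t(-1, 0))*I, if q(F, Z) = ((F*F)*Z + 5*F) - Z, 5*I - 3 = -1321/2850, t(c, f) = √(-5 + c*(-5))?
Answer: 7229/285 ≈ 25.365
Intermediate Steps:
t(c, f) = √(-5 - 5*c)
I = 7229/14250 (I = ⅗ + (-1321/2850)/5 = ⅗ + (-1321*1/2850)/5 = ⅗ + (⅕)*(-1321/2850) = ⅗ - 1321/14250 = 7229/14250 ≈ 0.50730)
q(F, Z) = -Z + 5*F + Z*F² (q(F, Z) = (F²*Z + 5*F) - Z = (Z*F² + 5*F) - Z = (5*F + Z*F²) - Z = -Z + 5*F + Z*F²)
q(10, t(-1, 0))*I = (-√(-5 - 5*(-1)) + 5*10 + √(-5 - 5*(-1))*10²)*(7229/14250) = (-√(-5 + 5) + 50 + √(-5 + 5)*100)*(7229/14250) = (-√0 + 50 + √0*100)*(7229/14250) = (-1*0 + 50 + 0*100)*(7229/14250) = (0 + 50 + 0)*(7229/14250) = 50*(7229/14250) = 7229/285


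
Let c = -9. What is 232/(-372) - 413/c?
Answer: 12629/279 ≈ 45.265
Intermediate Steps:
232/(-372) - 413/c = 232/(-372) - 413/(-9) = 232*(-1/372) - 413*(-⅑) = -58/93 + 413/9 = 12629/279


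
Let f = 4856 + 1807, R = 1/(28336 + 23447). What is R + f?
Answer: 345030130/51783 ≈ 6663.0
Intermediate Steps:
R = 1/51783 ≈ 1.9311e-5
f = 6663
R + f = 1/51783 + 6663 = 345030130/51783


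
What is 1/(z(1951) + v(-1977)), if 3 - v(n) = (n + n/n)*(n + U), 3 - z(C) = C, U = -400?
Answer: -1/4698897 ≈ -2.1282e-7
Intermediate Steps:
z(C) = 3 - C
v(n) = 3 - (1 + n)*(-400 + n) (v(n) = 3 - (n + n/n)*(n - 400) = 3 - (n + 1)*(-400 + n) = 3 - (1 + n)*(-400 + n))
1/(z(1951) + v(-1977)) = 1/((3 - 1*1951) + (403 - 1*(-1977)**2 + 399*(-1977))) = 1/((3 - 1951) + (403 - 1*3908529 - 788823)) = 1/(-1948 + (403 - 3908529 - 788823)) = 1/(-1948 - 4696949) = 1/(-4698897) = -1/4698897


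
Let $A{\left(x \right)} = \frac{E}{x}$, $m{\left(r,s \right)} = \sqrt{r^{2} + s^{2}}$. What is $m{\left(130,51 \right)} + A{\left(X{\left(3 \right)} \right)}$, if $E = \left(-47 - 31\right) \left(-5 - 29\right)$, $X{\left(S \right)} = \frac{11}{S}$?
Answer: $\frac{7956}{11} + \sqrt{19501} \approx 862.92$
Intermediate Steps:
$E = 2652$ ($E = \left(-78\right) \left(-34\right) = 2652$)
$A{\left(x \right)} = \frac{2652}{x}$
$m{\left(130,51 \right)} + A{\left(X{\left(3 \right)} \right)} = \sqrt{130^{2} + 51^{2}} + \frac{2652}{11 \cdot \frac{1}{3}} = \sqrt{16900 + 2601} + \frac{2652}{11 \cdot \frac{1}{3}} = \sqrt{19501} + \frac{2652}{\frac{11}{3}} = \sqrt{19501} + 2652 \cdot \frac{3}{11} = \sqrt{19501} + \frac{7956}{11} = \frac{7956}{11} + \sqrt{19501}$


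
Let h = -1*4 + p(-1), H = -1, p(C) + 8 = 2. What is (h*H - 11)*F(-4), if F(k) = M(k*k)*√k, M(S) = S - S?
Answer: 0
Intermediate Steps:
p(C) = -6 (p(C) = -8 + 2 = -6)
h = -10 (h = -1*4 - 6 = -4 - 6 = -10)
M(S) = 0
F(k) = 0 (F(k) = 0*√k = 0)
(h*H - 11)*F(-4) = (-10*(-1) - 11)*0 = (10 - 11)*0 = -1*0 = 0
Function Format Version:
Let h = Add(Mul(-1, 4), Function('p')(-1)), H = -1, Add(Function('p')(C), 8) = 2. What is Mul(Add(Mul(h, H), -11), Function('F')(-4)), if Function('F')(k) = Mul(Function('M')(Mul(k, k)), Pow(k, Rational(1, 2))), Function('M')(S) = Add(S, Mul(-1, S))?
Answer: 0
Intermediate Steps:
Function('p')(C) = -6 (Function('p')(C) = Add(-8, 2) = -6)
h = -10 (h = Add(Mul(-1, 4), -6) = Add(-4, -6) = -10)
Function('M')(S) = 0
Function('F')(k) = 0 (Function('F')(k) = Mul(0, Pow(k, Rational(1, 2))) = 0)
Mul(Add(Mul(h, H), -11), Function('F')(-4)) = Mul(Add(Mul(-10, -1), -11), 0) = Mul(Add(10, -11), 0) = Mul(-1, 0) = 0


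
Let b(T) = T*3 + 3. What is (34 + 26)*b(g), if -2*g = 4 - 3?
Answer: 90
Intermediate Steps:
g = -½ (g = -(4 - 3)/2 = -½*1 = -½ ≈ -0.50000)
b(T) = 3 + 3*T (b(T) = 3*T + 3 = 3 + 3*T)
(34 + 26)*b(g) = (34 + 26)*(3 + 3*(-½)) = 60*(3 - 3/2) = 60*(3/2) = 90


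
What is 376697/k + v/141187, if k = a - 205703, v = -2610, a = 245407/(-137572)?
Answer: -7390589169249938/3995481765606801 ≈ -1.8497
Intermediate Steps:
a = -245407/137572 (a = 245407*(-1/137572) = -245407/137572 ≈ -1.7838)
k = -28299218523/137572 (k = -245407/137572 - 205703 = -28299218523/137572 ≈ -2.0570e+5)
376697/k + v/141187 = 376697/(-28299218523/137572) - 2610/141187 = 376697*(-137572/28299218523) - 2610*1/141187 = -51822959684/28299218523 - 2610/141187 = -7390589169249938/3995481765606801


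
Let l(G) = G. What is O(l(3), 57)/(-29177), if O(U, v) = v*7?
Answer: -399/29177 ≈ -0.013675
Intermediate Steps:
O(U, v) = 7*v
O(l(3), 57)/(-29177) = (7*57)/(-29177) = 399*(-1/29177) = -399/29177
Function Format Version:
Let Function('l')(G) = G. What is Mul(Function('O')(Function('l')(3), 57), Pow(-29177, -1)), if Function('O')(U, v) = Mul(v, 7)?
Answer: Rational(-399, 29177) ≈ -0.013675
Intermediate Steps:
Function('O')(U, v) = Mul(7, v)
Mul(Function('O')(Function('l')(3), 57), Pow(-29177, -1)) = Mul(Mul(7, 57), Pow(-29177, -1)) = Mul(399, Rational(-1, 29177)) = Rational(-399, 29177)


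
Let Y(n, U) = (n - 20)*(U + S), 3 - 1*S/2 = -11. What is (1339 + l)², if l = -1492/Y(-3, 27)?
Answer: 2874133636929/1600225 ≈ 1.7961e+6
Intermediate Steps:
S = 28 (S = 6 - 2*(-11) = 6 + 22 = 28)
Y(n, U) = (-20 + n)*(28 + U) (Y(n, U) = (n - 20)*(U + 28) = (-20 + n)*(28 + U))
l = 1492/1265 (l = -1492/(-560 - 20*27 + 28*(-3) + 27*(-3)) = -1492/(-560 - 540 - 84 - 81) = -1492/(-1265) = -1492*(-1/1265) = 1492/1265 ≈ 1.1794)
(1339 + l)² = (1339 + 1492/1265)² = (1695327/1265)² = 2874133636929/1600225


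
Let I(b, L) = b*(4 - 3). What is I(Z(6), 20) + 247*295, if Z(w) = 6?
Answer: 72871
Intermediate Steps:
I(b, L) = b (I(b, L) = b*1 = b)
I(Z(6), 20) + 247*295 = 6 + 247*295 = 6 + 72865 = 72871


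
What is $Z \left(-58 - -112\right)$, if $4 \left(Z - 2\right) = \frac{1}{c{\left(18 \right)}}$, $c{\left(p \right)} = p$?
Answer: $\frac{435}{4} \approx 108.75$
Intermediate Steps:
$Z = \frac{145}{72}$ ($Z = 2 + \frac{1}{4 \cdot 18} = 2 + \frac{1}{4} \cdot \frac{1}{18} = 2 + \frac{1}{72} = \frac{145}{72} \approx 2.0139$)
$Z \left(-58 - -112\right) = \frac{145 \left(-58 - -112\right)}{72} = \frac{145 \left(-58 + 112\right)}{72} = \frac{145}{72} \cdot 54 = \frac{435}{4}$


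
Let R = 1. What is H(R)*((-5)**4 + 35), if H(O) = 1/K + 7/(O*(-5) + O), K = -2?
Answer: -1485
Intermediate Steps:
H(O) = -1/2 - 7/(4*O) (H(O) = 1/(-2) + 7/(O*(-5) + O) = 1*(-1/2) + 7/(-5*O + O) = -1/2 + 7/((-4*O)) = -1/2 + 7*(-1/(4*O)) = -1/2 - 7/(4*O))
H(R)*((-5)**4 + 35) = ((1/4)*(-7 - 2*1)/1)*((-5)**4 + 35) = ((1/4)*1*(-7 - 2))*(625 + 35) = ((1/4)*1*(-9))*660 = -9/4*660 = -1485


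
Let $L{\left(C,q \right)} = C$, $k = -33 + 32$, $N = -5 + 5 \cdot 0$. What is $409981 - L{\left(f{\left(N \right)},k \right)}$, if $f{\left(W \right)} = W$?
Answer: $409986$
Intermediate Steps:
$N = -5$ ($N = -5 + 0 = -5$)
$k = -1$
$409981 - L{\left(f{\left(N \right)},k \right)} = 409981 - -5 = 409981 + 5 = 409986$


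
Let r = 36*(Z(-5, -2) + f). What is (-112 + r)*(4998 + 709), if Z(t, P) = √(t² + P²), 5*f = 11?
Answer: -935948/5 + 205452*√29 ≈ 9.1920e+5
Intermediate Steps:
f = 11/5 (f = (⅕)*11 = 11/5 ≈ 2.2000)
Z(t, P) = √(P² + t²)
r = 396/5 + 36*√29 (r = 36*(√((-2)² + (-5)²) + 11/5) = 36*(√(4 + 25) + 11/5) = 36*(√29 + 11/5) = 36*(11/5 + √29) = 396/5 + 36*√29 ≈ 273.07)
(-112 + r)*(4998 + 709) = (-112 + (396/5 + 36*√29))*(4998 + 709) = (-164/5 + 36*√29)*5707 = -935948/5 + 205452*√29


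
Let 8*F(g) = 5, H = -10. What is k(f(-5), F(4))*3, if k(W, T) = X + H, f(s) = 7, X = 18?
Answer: 24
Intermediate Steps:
F(g) = 5/8 (F(g) = (1/8)*5 = 5/8)
k(W, T) = 8 (k(W, T) = 18 - 10 = 8)
k(f(-5), F(4))*3 = 8*3 = 24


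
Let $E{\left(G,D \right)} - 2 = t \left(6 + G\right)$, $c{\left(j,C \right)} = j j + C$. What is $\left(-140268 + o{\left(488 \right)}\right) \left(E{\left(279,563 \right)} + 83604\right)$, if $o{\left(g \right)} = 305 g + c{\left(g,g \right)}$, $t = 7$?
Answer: $21160909604$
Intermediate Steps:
$c{\left(j,C \right)} = C + j^{2}$ ($c{\left(j,C \right)} = j^{2} + C = C + j^{2}$)
$E{\left(G,D \right)} = 44 + 7 G$ ($E{\left(G,D \right)} = 2 + 7 \left(6 + G\right) = 2 + \left(42 + 7 G\right) = 44 + 7 G$)
$o{\left(g \right)} = g^{2} + 306 g$ ($o{\left(g \right)} = 305 g + \left(g + g^{2}\right) = g^{2} + 306 g$)
$\left(-140268 + o{\left(488 \right)}\right) \left(E{\left(279,563 \right)} + 83604\right) = \left(-140268 + 488 \left(306 + 488\right)\right) \left(\left(44 + 7 \cdot 279\right) + 83604\right) = \left(-140268 + 488 \cdot 794\right) \left(\left(44 + 1953\right) + 83604\right) = \left(-140268 + 387472\right) \left(1997 + 83604\right) = 247204 \cdot 85601 = 21160909604$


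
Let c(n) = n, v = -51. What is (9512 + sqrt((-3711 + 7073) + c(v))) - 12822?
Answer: -3310 + sqrt(3311) ≈ -3252.5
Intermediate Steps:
(9512 + sqrt((-3711 + 7073) + c(v))) - 12822 = (9512 + sqrt((-3711 + 7073) - 51)) - 12822 = (9512 + sqrt(3362 - 51)) - 12822 = (9512 + sqrt(3311)) - 12822 = -3310 + sqrt(3311)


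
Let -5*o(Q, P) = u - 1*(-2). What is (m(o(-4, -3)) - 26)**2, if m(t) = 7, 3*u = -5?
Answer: 361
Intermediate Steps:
u = -5/3 (u = (1/3)*(-5) = -5/3 ≈ -1.6667)
o(Q, P) = -1/15 (o(Q, P) = -(-5/3 - 1*(-2))/5 = -(-5/3 + 2)/5 = -1/5*1/3 = -1/15)
(m(o(-4, -3)) - 26)**2 = (7 - 26)**2 = (-19)**2 = 361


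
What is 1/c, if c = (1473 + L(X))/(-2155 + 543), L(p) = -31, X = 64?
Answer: -806/721 ≈ -1.1179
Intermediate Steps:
c = -721/806 (c = (1473 - 31)/(-2155 + 543) = 1442/(-1612) = 1442*(-1/1612) = -721/806 ≈ -0.89454)
1/c = 1/(-721/806) = -806/721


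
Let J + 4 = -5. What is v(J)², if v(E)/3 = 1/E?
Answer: ⅑ ≈ 0.11111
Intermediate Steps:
J = -9 (J = -4 - 5 = -9)
v(E) = 3/E (v(E) = 3*(1/E) = 3/E)
v(J)² = (3/(-9))² = (3*(-⅑))² = (-⅓)² = ⅑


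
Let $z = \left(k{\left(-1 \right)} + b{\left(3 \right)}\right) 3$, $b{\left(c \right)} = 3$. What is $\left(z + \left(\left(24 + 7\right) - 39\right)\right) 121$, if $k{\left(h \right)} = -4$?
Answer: $-1331$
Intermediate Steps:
$z = -3$ ($z = \left(-4 + 3\right) 3 = \left(-1\right) 3 = -3$)
$\left(z + \left(\left(24 + 7\right) - 39\right)\right) 121 = \left(-3 + \left(\left(24 + 7\right) - 39\right)\right) 121 = \left(-3 + \left(31 - 39\right)\right) 121 = \left(-3 - 8\right) 121 = \left(-11\right) 121 = -1331$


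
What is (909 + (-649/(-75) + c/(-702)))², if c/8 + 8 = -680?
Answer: 65954019379264/77000625 ≈ 8.5654e+5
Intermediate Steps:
c = -5504 (c = -64 + 8*(-680) = -64 - 5440 = -5504)
(909 + (-649/(-75) + c/(-702)))² = (909 + (-649/(-75) - 5504/(-702)))² = (909 + (-649*(-1/75) - 5504*(-1/702)))² = (909 + (649/75 + 2752/351))² = (909 + 144733/8775)² = (8121208/8775)² = 65954019379264/77000625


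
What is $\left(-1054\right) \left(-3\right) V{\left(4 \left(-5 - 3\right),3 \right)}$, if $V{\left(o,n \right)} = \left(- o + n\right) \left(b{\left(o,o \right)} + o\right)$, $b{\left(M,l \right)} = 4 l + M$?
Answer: $-21248640$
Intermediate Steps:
$b{\left(M,l \right)} = M + 4 l$
$V{\left(o,n \right)} = 6 o \left(n - o\right)$ ($V{\left(o,n \right)} = \left(- o + n\right) \left(\left(o + 4 o\right) + o\right) = \left(n - o\right) \left(5 o + o\right) = \left(n - o\right) 6 o = 6 o \left(n - o\right)$)
$\left(-1054\right) \left(-3\right) V{\left(4 \left(-5 - 3\right),3 \right)} = \left(-1054\right) \left(-3\right) 6 \cdot 4 \left(-5 - 3\right) \left(3 - 4 \left(-5 - 3\right)\right) = 3162 \cdot 6 \cdot 4 \left(-8\right) \left(3 - 4 \left(-8\right)\right) = 3162 \cdot 6 \left(-32\right) \left(3 - -32\right) = 3162 \cdot 6 \left(-32\right) \left(3 + 32\right) = 3162 \cdot 6 \left(-32\right) 35 = 3162 \left(-6720\right) = -21248640$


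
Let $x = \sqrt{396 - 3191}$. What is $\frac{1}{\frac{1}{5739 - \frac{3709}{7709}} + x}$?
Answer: $\frac{26233277506}{420759741883442697} - \frac{1957022055250564 i \sqrt{2795}}{5469876644484755061} \approx 6.2347 \cdot 10^{-8} - 0.018915 i$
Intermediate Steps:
$x = i \sqrt{2795}$ ($x = \sqrt{-2795} = i \sqrt{2795} \approx 52.868 i$)
$\frac{1}{\frac{1}{5739 - \frac{3709}{7709}} + x} = \frac{1}{\frac{1}{5739 - \frac{3709}{7709}} + i \sqrt{2795}} = \frac{1}{\frac{1}{\frac{44238242}{7709}} + i \sqrt{2795}} = \frac{1}{\frac{7709}{44238242} + i \sqrt{2795}}$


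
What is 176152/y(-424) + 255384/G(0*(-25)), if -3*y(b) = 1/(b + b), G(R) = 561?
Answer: 83800523784/187 ≈ 4.4813e+8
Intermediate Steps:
y(b) = -1/(6*b) (y(b) = -1/(3*(b + b)) = -1/(2*b)/3 = -1/(6*b))
176152/y(-424) + 255384/G(0*(-25)) = 176152/((-⅙/(-424))) + 255384/561 = 176152/((-⅙*(-1/424))) + 255384*(1/561) = 176152/(1/2544) + 85128/187 = 176152*2544 + 85128/187 = 448130688 + 85128/187 = 83800523784/187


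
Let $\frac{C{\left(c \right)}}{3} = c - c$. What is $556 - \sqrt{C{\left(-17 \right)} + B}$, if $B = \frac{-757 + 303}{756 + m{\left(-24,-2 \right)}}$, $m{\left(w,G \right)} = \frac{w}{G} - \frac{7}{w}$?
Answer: $556 - \frac{4 i \sqrt{12556959}}{18439} \approx 556.0 - 0.76871 i$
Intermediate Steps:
$C{\left(c \right)} = 0$ ($C{\left(c \right)} = 3 \left(c - c\right) = 3 \cdot 0 = 0$)
$m{\left(w,G \right)} = - \frac{7}{w} + \frac{w}{G}$
$B = - \frac{10896}{18439}$ ($B = \frac{-757 + 303}{756 - \left(-12 - \frac{7}{24}\right)} = - \frac{454}{756 - - \frac{295}{24}} = - \frac{454}{756 + \left(\frac{7}{24} + 12\right)} = - \frac{454}{756 + \frac{295}{24}} = - \frac{454}{\frac{18439}{24}} = \left(-454\right) \frac{24}{18439} = - \frac{10896}{18439} \approx -0.59092$)
$556 - \sqrt{C{\left(-17 \right)} + B} = 556 - \sqrt{0 - \frac{10896}{18439}} = 556 - \sqrt{- \frac{10896}{18439}} = 556 - \frac{4 i \sqrt{12556959}}{18439}$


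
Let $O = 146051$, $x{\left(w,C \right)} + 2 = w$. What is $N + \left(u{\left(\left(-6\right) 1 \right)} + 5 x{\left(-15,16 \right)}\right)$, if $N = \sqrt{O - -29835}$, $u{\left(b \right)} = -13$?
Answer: $-98 + \sqrt{175886} \approx 321.39$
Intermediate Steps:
$x{\left(w,C \right)} = -2 + w$
$N = \sqrt{175886}$ ($N = \sqrt{146051 - -29835} = \sqrt{146051 + 29835} = \sqrt{175886} \approx 419.39$)
$N + \left(u{\left(\left(-6\right) 1 \right)} + 5 x{\left(-15,16 \right)}\right) = \sqrt{175886} + \left(-13 + 5 \left(-2 - 15\right)\right) = \sqrt{175886} + \left(-13 + 5 \left(-17\right)\right) = \sqrt{175886} - 98 = -98 + \sqrt{175886}$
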